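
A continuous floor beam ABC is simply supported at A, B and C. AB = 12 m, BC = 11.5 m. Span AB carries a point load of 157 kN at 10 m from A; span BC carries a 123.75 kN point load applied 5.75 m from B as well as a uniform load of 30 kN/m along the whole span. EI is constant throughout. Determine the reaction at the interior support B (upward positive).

Take M_B as the redundant. Released structure: two simple spans AB and BC with a hinge at B.
Rotations at B on the released spans (each span's end-slope, ×1/EI):
  span AB: point load 157 at a = 10: Pab(L + a)/(6LEI) = 959.4/EI
  span BC: point load 123.75 at a = 5.75: Pab(L + b)/(6LEI) = 1023/EI
  span BC: UDL 30: wL³/(24EI) = 1901/EI
  relative rotation θ_0 = (959.4 + 2924)/EI = 3883/EI
A unit hogging moment at B produces rotation L₁/(3EI) + L₂/(3EI) = 7.833/EI.
Compatibility: M_B·(L₁+L₂)/(3EI) = θ_0, giving M_B = 495.8 kN·m (hogging).
Span AB, ΣM about A with M_B applied at B: R_B^{AB}·12 = 1570 + 495.8, so R_B^{AB} = 172.1 kN and R_A = 157 − 172.1 = -15.15 kN.
Span BC, ΣM about C: R_B^{BC}·11.5 = 2695 + 495.8, so R_B^{BC} = 277.5 kN and R_C = 468.8 − 277.5 = 191.3 kN.
R_B = 172.1 + 277.5 = 449.6 kN.

R_B = 449.6 kN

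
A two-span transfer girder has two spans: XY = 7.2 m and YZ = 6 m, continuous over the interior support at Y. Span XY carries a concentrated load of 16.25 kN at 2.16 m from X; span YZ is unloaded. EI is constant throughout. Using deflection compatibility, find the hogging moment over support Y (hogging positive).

Release continuity at Y by inserting a hinge; the redundant is the internal moment M_Y. The primary structure is two simply-supported spans XY and YZ.
Rotations at Y on the released spans (each span's end-slope, ×1/EI):
  span XY: point load 16.25 at a = 2.16: Pab(L + a)/(6LEI) = 38.33/EI
  relative rotation θ_0 = (38.33 + 0)/EI = 38.33/EI
A unit hogging moment at Y produces rotation L₁/(3EI) + L₂/(3EI) = 4.4/EI.
Compatibility: M_Y·(L₁+L₂)/(3EI) = θ_0, giving M_Y = 8.711 kN·m (hogging).

M_Y = 8.711 kN·m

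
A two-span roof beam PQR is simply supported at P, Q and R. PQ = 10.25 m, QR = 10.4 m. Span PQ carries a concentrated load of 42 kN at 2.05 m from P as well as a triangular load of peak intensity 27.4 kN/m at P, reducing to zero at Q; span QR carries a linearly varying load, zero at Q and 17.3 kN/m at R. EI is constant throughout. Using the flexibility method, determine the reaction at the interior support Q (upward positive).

Release continuity at Q by inserting a hinge; the redundant is the internal moment M_Q. The primary structure is two simply-supported spans PQ and QR.
Discontinuity in slope at Q on the released structure — sum the simple-span end rotations:
  span PQ: point load 42 at a = 2.05: Pab(L + a)/(6LEI) = 141.2/EI
  span PQ: triangular load, peak 27.4: 7w₀L³/(360EI) = 573.7/EI
  span QR: triangular load, peak 17.3: 7w₀L³/(360EI) = 378.4/EI
  relative rotation θ_0 = (714.9 + 378.4)/EI = 1093/EI
A unit hogging moment at Q produces rotation L₁/(3EI) + L₂/(3EI) = 6.883/EI.
Compatibility: M_Q·(L₁+L₂)/(3EI) = θ_0, giving M_Q = 158.8 kN·m (hogging).
Span PQ, ΣM about P with M_Q applied at Q: R_Q^{PQ}·10.25 = 565.9 + 158.8, so R_Q^{PQ} = 70.7 kN and R_P = 182.4 − 70.7 = 111.7 kN.
Span QR, ΣM about R: R_Q^{QR}·10.4 = 311.9 + 158.8, so R_Q^{QR} = 45.26 kN and R_R = 89.96 − 45.26 = 44.7 kN.
R_Q = 70.7 + 45.26 = 116 kN.

R_Q = 116 kN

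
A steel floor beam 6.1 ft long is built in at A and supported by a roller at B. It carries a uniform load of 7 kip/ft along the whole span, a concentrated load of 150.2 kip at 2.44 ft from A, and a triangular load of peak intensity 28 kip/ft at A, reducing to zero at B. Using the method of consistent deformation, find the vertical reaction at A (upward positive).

Choose R_B as the redundant. The primary structure is the cantilever fixed at A.
Primary-structure tip deflection at B by superposition:
  UDL 7: wL⁴/(8EI) = 1212/EI
  point load 150.2 at a = 2.44: Pa²(3L − a)/(6EI) = 2364/EI
  triangular load, peak 28 at the fixed end: w₀L⁴/(30EI) = 1292/EI
  δ_0 = 4868/EI
Tip deflection under a unit load at B: L³/(3EI) = 75.66/EI.
The prop prevents deflection at B: R_B = δ_0/δ_{BB} = 4868/75.66 = 64.33 kip.
Vertical equilibrium: R_A = ΣP − R_B = 278.3 − 64.33 = 214 kip.

R_A = 214 kip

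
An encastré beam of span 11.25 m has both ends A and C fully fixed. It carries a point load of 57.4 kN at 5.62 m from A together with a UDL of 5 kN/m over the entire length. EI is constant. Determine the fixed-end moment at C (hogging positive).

M_C = 133.4 kN·m

Release both end moments; the primary structure is a simply-supported span AC with redundants M_A and M_C.
On the primary (simply-supported) span, the end slopes from the loading are:
  at A: point load 57.4 at a = 5.62: Pab(L + b)/(6LEI) = 454.2/EI
  at C: point load 57.4 at a = 5.62: Pab(L + a)/(6LEI) = 453.9/EI
  at A: UDL 5: wL³/(24EI) = 296.6/EI
  at C: UDL 5: wL³/(24EI) = 296.6/EI
  θ_A0 = 750.8/EI,  θ_C0 = 750.5/EI
Flexibility coefficients: a unit moment at one end gives L/(3EI) there and L/(6EI) at the far end, so f₁₁ = f₂₂ = 3.75/EI and f₁₂ = f₂₁ = 1.875/EI.
Compatibility — zero rotation at each built-in end:
  3.75 M_A + 1.875 M_C = 750.8
  1.875 M_A + 3.75 M_C = 750.5
Solving the pair gives M_A = 133.5 kN·m and M_C = 133.4 kN·m (hogging).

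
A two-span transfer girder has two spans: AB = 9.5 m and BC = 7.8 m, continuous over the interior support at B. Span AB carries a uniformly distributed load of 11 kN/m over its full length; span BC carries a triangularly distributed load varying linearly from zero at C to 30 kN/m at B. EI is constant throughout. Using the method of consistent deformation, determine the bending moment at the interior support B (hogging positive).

M_B = 123 kN·m

Release continuity at B by inserting a hinge; the redundant is the internal moment M_B. The primary structure is two simply-supported spans AB and BC.
Discontinuity in slope at B on the released structure — sum the simple-span end rotations:
  span AB: UDL 11: wL³/(24EI) = 393/EI
  span BC: triangular load, peak 30: w₀L³/(45EI) = 316.4/EI
  relative rotation θ_0 = (393 + 316.4)/EI = 709.3/EI
A unit hogging moment at B produces rotation L₁/(3EI) + L₂/(3EI) = 5.767/EI.
Slope continuity at B: θ_0 = M_B·5.767/EI, so M_B = 709.3/5.767 = 123 kN·m (hogging).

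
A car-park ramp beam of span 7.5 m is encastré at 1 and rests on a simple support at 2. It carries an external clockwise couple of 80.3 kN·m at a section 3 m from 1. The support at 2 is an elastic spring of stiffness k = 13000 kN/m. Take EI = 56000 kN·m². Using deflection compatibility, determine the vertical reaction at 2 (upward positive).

R_2 = 9.973 kN

Remove the prop at 2; the released (primary) structure is a cantilever built in at 1.
Deflection at 2 on the released cantilever, summing each load's contribution:
  clockwise couple 80.3 at a = 3: M₀a(2L − a)/(2EI) = 1445/EI
Flexibility coefficient — unit upward force at 2: δ_{22} = L³/(3EI) = 140.6/EI.
With EI = 56000 kN·m²: δ_0 = 0.025811 m and δ_{22} = 0.002511 m/kN.
Compatibility — the spring shortens by R_2/k under the reaction it provides: δ_0 − R_2·δ_{22} = R_2/k. With 1/k = 0.000077 m/kN, R_2 = δ_0 / (δ_{22} + 1/k) = 0.025811 / (0.002511 + 0.000077) = 9.973 kN.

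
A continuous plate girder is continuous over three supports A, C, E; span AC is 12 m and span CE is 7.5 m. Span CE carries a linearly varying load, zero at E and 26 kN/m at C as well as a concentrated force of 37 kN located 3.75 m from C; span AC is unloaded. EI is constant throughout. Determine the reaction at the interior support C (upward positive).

R_C = 95.96 kN

Release continuity at C by inserting a hinge; the redundant is the internal moment M_C. The primary structure is two simply-supported spans AC and CE.
Discontinuity in slope at C on the released structure — sum the simple-span end rotations:
  span CE: triangular load, peak 26: w₀L³/(45EI) = 243.8/EI
  span CE: point load 37 at a = 3.75: Pab(L + b)/(6LEI) = 130.1/EI
  relative rotation θ_0 = (0 + 373.8)/EI = 373.8/EI
A unit hogging moment at C produces rotation L₁/(3EI) + L₂/(3EI) = 6.5/EI.
Slope continuity at C: θ_0 = M_C·6.5/EI, so M_C = 373.8/6.5 = 57.51 kN·m (hogging).
Span AC, ΣM about A with M_C applied at C: R_C^{AC}·12 = 0 + 57.51, so R_C^{AC} = 4.793 kN and R_A = 0 − 4.793 = -4.793 kN.
Span CE, ΣM about E: R_C^{CE}·7.5 = 626.2 + 57.51, so R_C^{CE} = 91.17 kN and R_E = 134.5 − 91.17 = 43.33 kN.
R_C = 4.793 + 91.17 = 95.96 kN.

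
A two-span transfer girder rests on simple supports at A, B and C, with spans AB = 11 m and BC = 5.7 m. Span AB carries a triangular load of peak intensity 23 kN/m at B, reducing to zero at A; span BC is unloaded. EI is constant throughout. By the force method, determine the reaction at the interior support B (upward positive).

Take M_B as the redundant. Released structure: two simple spans AB and BC with a hinge at B.
Rotations at B on the released spans (each span's end-slope, ×1/EI):
  span AB: triangular load, peak 23: w₀L³/(45EI) = 680.3/EI
  relative rotation θ_0 = (680.3 + 0)/EI = 680.3/EI
A unit hogging moment at B produces rotation L₁/(3EI) + L₂/(3EI) = 5.567/EI.
Compatibility: M_B·(L₁+L₂)/(3EI) = θ_0, giving M_B = 122.2 kN·m (hogging).
Span AB, ΣM about A with M_B applied at B: R_B^{AB}·11 = 927.7 + 122.2, so R_B^{AB} = 95.44 kN and R_A = 126.5 − 95.44 = 31.06 kN.
Span BC, ΣM about C: R_B^{BC}·5.7 = 0 + 122.2, so R_B^{BC} = 21.44 kN and R_C = 0 − 21.44 = -21.44 kN.
R_B = 95.44 + 21.44 = 116.9 kN.

R_B = 116.9 kN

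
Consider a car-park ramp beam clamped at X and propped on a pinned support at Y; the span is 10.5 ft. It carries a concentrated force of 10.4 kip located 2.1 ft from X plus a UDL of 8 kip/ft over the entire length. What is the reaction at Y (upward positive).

R_Y = 32.08 kip

Take the reaction at Y as the redundant and release it; the primary structure is a cantilever fixed at X.
Primary-structure tip deflection at Y by superposition:
  point load 10.4 at a = 2.1: Pa²(3L − a)/(6EI) = 224.7/EI
  UDL 8: wL⁴/(8EI) = 12155/EI
  δ_0 = 12380/EI
Flexibility coefficient — unit upward force at Y: δ_{YY} = L³/(3EI) = 385.9/EI.
Compatibility at Y: δ_0 − R_Y·δ_{YY} = 0, so R_Y = 12380/385.9 = 32.08 kip.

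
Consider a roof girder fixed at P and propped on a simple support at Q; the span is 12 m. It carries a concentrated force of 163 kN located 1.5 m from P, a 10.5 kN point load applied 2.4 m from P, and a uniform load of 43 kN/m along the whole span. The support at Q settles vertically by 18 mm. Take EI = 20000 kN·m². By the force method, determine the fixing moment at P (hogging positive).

M_P = 1000 kN·m

Choose R_Q as the redundant. The primary structure is the cantilever fixed at P.
Downward deflection at the released point Q due to the loads:
  point load 163 at a = 1.5: Pa²(3L − a)/(6EI) = 2109/EI
  point load 10.5 at a = 2.4: Pa²(3L − a)/(6EI) = 338.7/EI
  UDL 43: wL⁴/(8EI) = 111456/EI
  δ_0 = 113904/EI
Flexibility coefficient — unit upward force at Q: δ_{QQ} = L³/(3EI) = 576/EI.
With EI = 20000 kN·m²: δ_0 = 5.6952 m and δ_{QQ} = 0.0288 m/kN.
Compatibility — the beam at Q must follow the support down by 0.018 m: δ_0 − R_Q·δ_{QQ} = 0.018, so R_Q = (5.6952 − 0.018)/0.0288 = 197.1 kN.
Moment equilibrium about P: M_P = Σ(load moments about P) − R_Q·L = 3366 − 197.1×12 = 1000 kN·m.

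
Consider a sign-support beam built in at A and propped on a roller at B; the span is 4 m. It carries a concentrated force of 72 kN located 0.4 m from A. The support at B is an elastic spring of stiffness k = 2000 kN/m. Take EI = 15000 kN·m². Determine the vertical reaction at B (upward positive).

Choose R_B as the redundant. The primary structure is the cantilever fixed at A.
Downward deflection at the released point B due to the loads:
  point load 72 at a = 0.4: Pa²(3L − a)/(6EI) = 22.27/EI
Tip deflection under a unit load at B: L³/(3EI) = 21.33/EI.
With EI = 15000 kN·m²: δ_0 = 0.001485 m and δ_{BB} = 0.001422 m/kN.
Compatibility — the spring shortens by R_B/k under the reaction it provides: δ_0 − R_B·δ_{BB} = R_B/k. With 1/k = 0.0005 m/kN, R_B = δ_0 / (δ_{BB} + 1/k) = 0.001485 / (0.001422 + 0.0005) = 0.7724 kN.

R_B = 0.7724 kN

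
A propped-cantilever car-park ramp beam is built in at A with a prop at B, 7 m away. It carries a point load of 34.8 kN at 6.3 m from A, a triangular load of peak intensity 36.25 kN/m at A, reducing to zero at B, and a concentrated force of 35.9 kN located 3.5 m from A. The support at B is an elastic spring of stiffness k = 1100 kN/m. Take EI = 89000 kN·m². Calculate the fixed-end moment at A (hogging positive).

M_A = 369.6 kN·m

Choose R_B as the redundant. The primary structure is the cantilever fixed at A.
Free-end deflection of the primary structure under the applied loading (downward +):
  point load 34.8 at a = 6.3: Pa²(3L − a)/(6EI) = 3384/EI
  triangular load, peak 36.25 at the fixed end: w₀L⁴/(30EI) = 2901/EI
  point load 35.9 at a = 3.5: Pa²(3L − a)/(6EI) = 1283/EI
  δ_0 = 7568/EI
Flexibility coefficient — unit upward force at B: δ_{BB} = L³/(3EI) = 114.3/EI.
With EI = 89000 kN·m²: δ_0 = 0.085032 m and δ_{BB} = 0.001285 m/kN.
Compatibility — the spring shortens by R_B/k under the reaction it provides: δ_0 − R_B·δ_{BB} = R_B/k. With 1/k = 0.000909 m/kN, R_B = δ_0 / (δ_{BB} + 1/k) = 0.085032 / (0.001285 + 0.000909) = 38.76 kN.
Moment equilibrium about A: M_A = Σ(load moments about A) − R_B·L = 640.9 − 38.76×7 = 369.6 kN·m.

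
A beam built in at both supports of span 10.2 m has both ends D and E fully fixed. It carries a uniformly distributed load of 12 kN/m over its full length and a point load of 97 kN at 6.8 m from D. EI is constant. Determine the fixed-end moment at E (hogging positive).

M_E = 250.6 kN·m

Release both end moments; the primary structure is a simply-supported span DE with redundants M_D and M_E.
End rotations of the released simple span under the applied load (×1/EI):
  at D: UDL 12: wL³/(24EI) = 530.6/EI
  at E: UDL 12: wL³/(24EI) = 530.6/EI
  at D: point load 97 at a = 6.8: Pab(L + b)/(6LEI) = 498.4/EI
  at E: point load 97 at a = 6.8: Pab(L + a)/(6LEI) = 623/EI
  θ_D0 = 1029/EI,  θ_E0 = 1154/EI
Flexibility coefficients: a unit moment at one end gives L/(3EI) there and L/(6EI) at the far end, so f₁₁ = f₂₂ = 3.4/EI and f₁₂ = f₂₁ = 1.7/EI.
Compatibility — zero rotation at each built-in end:
  3.4 M_D + 1.7 M_E = 1029
  1.7 M_D + 3.4 M_E = 1154
Solving the pair gives M_D = 177.3 kN·m and M_E = 250.6 kN·m (hogging).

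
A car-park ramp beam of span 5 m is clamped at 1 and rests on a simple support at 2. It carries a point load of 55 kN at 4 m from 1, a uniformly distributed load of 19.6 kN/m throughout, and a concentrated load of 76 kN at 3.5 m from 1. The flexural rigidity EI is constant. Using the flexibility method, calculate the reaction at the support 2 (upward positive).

R_2 = 118.3 kN

Remove the prop at 2; the released (primary) structure is a cantilever built in at 1.
Downward deflection at the released point 2 due to the loads:
  point load 55 at a = 4: Pa²(3L − a)/(6EI) = 1613/EI
  UDL 19.6: wL⁴/(8EI) = 1531/EI
  point load 76 at a = 3.5: Pa²(3L − a)/(6EI) = 1784/EI
  δ_0 = 4929/EI
Tip deflection under a unit load at 2: L³/(3EI) = 41.67/EI.
Compatibility at 2: δ_0 − R_2·δ_{22} = 0, so R_2 = 4929/41.67 = 118.3 kN.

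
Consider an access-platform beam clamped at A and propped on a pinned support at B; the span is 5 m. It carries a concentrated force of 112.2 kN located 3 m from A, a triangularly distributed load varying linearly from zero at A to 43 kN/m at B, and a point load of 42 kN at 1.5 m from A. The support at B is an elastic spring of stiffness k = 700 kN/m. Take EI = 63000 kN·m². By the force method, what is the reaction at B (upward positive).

R_B = 35.66 kN

Take the reaction at B as the redundant and release it; the primary structure is a cantilever fixed at A.
Deflection at B on the released cantilever, summing each load's contribution:
  point load 112.2 at a = 3: Pa²(3L − a)/(6EI) = 2020/EI
  triangular load, peak 43 at the free end: 11w₀L⁴/(120EI) = 2464/EI
  point load 42 at a = 1.5: Pa²(3L − a)/(6EI) = 212.6/EI
  δ_0 = 4696/EI
Tip deflection under a unit load at B: L³/(3EI) = 41.67/EI.
With EI = 63000 kN·m²: δ_0 = 0.074536 m and δ_{BB} = 0.000661 m/kN.
Compatibility — the spring shortens by R_B/k under the reaction it provides: δ_0 − R_B·δ_{BB} = R_B/k. With 1/k = 0.001429 m/kN, R_B = δ_0 / (δ_{BB} + 1/k) = 0.074536 / (0.000661 + 0.001429) = 35.66 kN.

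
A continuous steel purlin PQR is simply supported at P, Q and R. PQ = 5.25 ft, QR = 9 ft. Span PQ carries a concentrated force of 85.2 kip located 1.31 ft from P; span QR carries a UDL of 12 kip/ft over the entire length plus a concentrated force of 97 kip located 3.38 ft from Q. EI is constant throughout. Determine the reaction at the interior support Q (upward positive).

Take M_Q as the redundant. Released structure: two simple spans PQ and QR with a hinge at Q.
Discontinuity in slope at Q on the released structure — sum the simple-span end rotations:
  span PQ: point load 85.2 at a = 1.31: Pab(L + a)/(6LEI) = 91.58/EI
  span QR: UDL 12: wL³/(24EI) = 364.5/EI
  span QR: point load 97 at a = 3.38: Pab(L + b)/(6LEI) = 498.9/EI
  relative rotation θ_0 = (91.58 + 863.4)/EI = 954.9/EI
A unit hogging moment at Q produces rotation L₁/(3EI) + L₂/(3EI) = 4.75/EI.
Compatibility: M_Q·(L₁+L₂)/(3EI) = θ_0, giving M_Q = 201 kip·ft (hogging).
Span PQ, ΣM about P with M_Q applied at Q: R_Q^{PQ}·5.25 = 111.6 + 201, so R_Q^{PQ} = 59.55 kip and R_P = 85.2 − 59.55 = 25.65 kip.
Span QR, ΣM about R: R_Q^{QR}·9 = 1031 + 201, so R_Q^{QR} = 136.9 kip and R_R = 205 − 136.9 = 68.09 kip.
R_Q = 59.55 + 136.9 = 196.5 kip.

R_Q = 196.5 kip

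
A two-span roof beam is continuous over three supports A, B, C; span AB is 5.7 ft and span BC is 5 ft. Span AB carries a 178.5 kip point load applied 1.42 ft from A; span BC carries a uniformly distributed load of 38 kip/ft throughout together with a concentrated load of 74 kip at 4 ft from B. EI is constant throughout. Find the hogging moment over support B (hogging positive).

M_B = 135.4 kip·ft

Release continuity at B by inserting a hinge; the redundant is the internal moment M_B. The primary structure is two simply-supported spans AB and BC.
Rotations at B on the released spans (each span's end-slope, ×1/EI):
  span AB: point load 178.5 at a = 1.42: Pab(L + a)/(6LEI) = 225.9/EI
  span BC: UDL 38: wL³/(24EI) = 197.9/EI
  span BC: point load 74 at a = 4: Pab(L + b)/(6LEI) = 59.2/EI
  relative rotation θ_0 = (225.9 + 257.1)/EI = 483/EI
A unit hogging moment at B produces rotation L₁/(3EI) + L₂/(3EI) = 3.567/EI.
Compatibility: M_B·(L₁+L₂)/(3EI) = θ_0, giving M_B = 135.4 kip·ft (hogging).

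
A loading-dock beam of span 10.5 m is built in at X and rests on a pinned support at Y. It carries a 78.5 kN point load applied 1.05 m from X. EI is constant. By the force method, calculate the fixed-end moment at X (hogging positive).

M_X = 70.47 kN·m

Take the reaction at Y as the redundant and release it; the primary structure is a cantilever fixed at X.
Deflection at Y on the released cantilever, summing each load's contribution:
  point load 78.5 at a = 1.05: Pa²(3L − a)/(6EI) = 439.2/EI
Flexibility coefficient — unit upward force at Y: δ_{YY} = L³/(3EI) = 385.9/EI.
Compatibility at Y: δ_0 − R_Y·δ_{YY} = 0, so R_Y = 439.2/385.9 = 1.138 kN.
Moment equilibrium about X: M_X = Σ(load moments about X) − R_Y·L = 82.42 − 1.138×10.5 = 70.47 kN·m.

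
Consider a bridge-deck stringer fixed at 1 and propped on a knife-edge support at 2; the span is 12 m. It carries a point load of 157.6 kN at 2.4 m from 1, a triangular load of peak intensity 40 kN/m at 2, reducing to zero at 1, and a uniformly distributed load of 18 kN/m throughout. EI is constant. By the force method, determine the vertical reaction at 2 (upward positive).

Remove the prop at 2; the released (primary) structure is a cantilever built in at 1.
Downward deflection at the released point 2 due to the loads:
  point load 157.6 at a = 2.4: Pa²(3L − a)/(6EI) = 5084/EI
  triangular load, peak 40 at the free end: 11w₀L⁴/(120EI) = 76032/EI
  UDL 18: wL⁴/(8EI) = 46656/EI
  δ_0 = 127772/EI
Flexibility coefficient — unit upward force at 2: δ_{22} = L³/(3EI) = 576/EI.
Compatibility at 2: δ_0 − R_2·δ_{22} = 0, so R_2 = 127772/576 = 221.8 kN.

R_2 = 221.8 kN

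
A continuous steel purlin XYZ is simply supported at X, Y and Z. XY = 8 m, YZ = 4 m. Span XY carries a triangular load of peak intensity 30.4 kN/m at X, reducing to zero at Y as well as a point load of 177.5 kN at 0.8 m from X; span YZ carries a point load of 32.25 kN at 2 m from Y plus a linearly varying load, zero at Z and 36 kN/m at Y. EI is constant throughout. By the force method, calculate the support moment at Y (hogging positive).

M_Y = 143.4 kN·m

Release continuity at Y by inserting a hinge; the redundant is the internal moment M_Y. The primary structure is two simply-supported spans XY and YZ.
End slopes at the hinge Y, treating each span as simply supported:
  span XY: triangular load, peak 30.4: 7w₀L³/(360EI) = 302.6/EI
  span XY: point load 177.5 at a = 0.8: Pab(L + a)/(6LEI) = 187.4/EI
  span YZ: point load 32.25 at a = 2: Pab(L + b)/(6LEI) = 32.25/EI
  span YZ: triangular load, peak 36: w₀L³/(45EI) = 51.2/EI
  relative rotation θ_0 = (490.1 + 83.45)/EI = 573.5/EI
A unit hogging moment at Y produces rotation L₁/(3EI) + L₂/(3EI) = 4/EI.
Compatibility: M_Y·(L₁+L₂)/(3EI) = θ_0, giving M_Y = 143.4 kN·m (hogging).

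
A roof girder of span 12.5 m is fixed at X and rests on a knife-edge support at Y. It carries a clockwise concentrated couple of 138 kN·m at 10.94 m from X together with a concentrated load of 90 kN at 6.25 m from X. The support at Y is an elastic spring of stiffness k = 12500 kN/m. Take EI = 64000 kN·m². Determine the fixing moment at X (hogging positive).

M_X = 149.5 kN·m

Choose R_Y as the redundant. The primary structure is the cantilever fixed at X.
Deflection at Y on the released cantilever, summing each load's contribution:
  clockwise couple 138 at a = 10.94: M₀a(2L − a)/(2EI) = 10613/EI
  point load 90 at a = 6.25: Pa²(3L − a)/(6EI) = 18311/EI
  δ_0 = 28924/EI
Tip deflection under a unit load at Y: L³/(3EI) = 651/EI.
With EI = 64000 kN·m²: δ_0 = 0.45194 m and δ_{YY} = 0.010173 m/kN.
Compatibility — the spring shortens by R_Y/k under the reaction it provides: δ_0 − R_Y·δ_{YY} = R_Y/k. With 1/k = 0.00008 m/kN, R_Y = δ_0 / (δ_{YY} + 1/k) = 0.45194 / (0.010173 + 0.00008) = 44.08 kN.
Moment equilibrium about X: M_X = Σ(load moments about X) − R_Y·L = 700.5 − 44.08×12.5 = 149.5 kN·m.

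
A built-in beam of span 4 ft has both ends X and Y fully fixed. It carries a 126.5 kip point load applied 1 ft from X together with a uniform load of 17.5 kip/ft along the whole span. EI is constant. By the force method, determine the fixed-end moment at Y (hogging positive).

Release both end moments; the primary structure is a simply-supported span XY with redundants M_X and M_Y.
Simple-span end rotations at X and Y under the given loads:
  at X: point load 126.5 at a = 1: Pab(L + b)/(6LEI) = 110.7/EI
  at Y: point load 126.5 at a = 1: Pab(L + a)/(6LEI) = 79.06/EI
  at X: UDL 17.5: wL³/(24EI) = 46.67/EI
  at Y: UDL 17.5: wL³/(24EI) = 46.67/EI
  θ_X0 = 157.4/EI,  θ_Y0 = 125.7/EI
Flexibility coefficients: a unit moment at one end gives L/(3EI) there and L/(6EI) at the far end, so f₁₁ = f₂₂ = 1.333/EI and f₁₂ = f₂₁ = 0.6667/EI.
Compatibility — zero rotation at each built-in end:
  1.333 M_X + 0.6667 M_Y = 157.4
  0.6667 M_X + 1.333 M_Y = 125.7
Solving the pair gives M_X = 94.49 kip·ft and M_Y = 47.05 kip·ft (hogging).

M_Y = 47.05 kip·ft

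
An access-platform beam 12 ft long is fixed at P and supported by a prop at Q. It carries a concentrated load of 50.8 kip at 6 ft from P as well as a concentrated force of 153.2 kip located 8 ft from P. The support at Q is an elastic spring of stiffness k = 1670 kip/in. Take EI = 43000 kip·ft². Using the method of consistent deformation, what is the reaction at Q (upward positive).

R_Q = 94.96 kip

Choose R_Q as the redundant. The primary structure is the cantilever fixed at P.
Free-end deflection of the primary structure under the applied loading (downward +):
  point load 50.8 at a = 6: Pa²(3L − a)/(6EI) = 9144/EI
  point load 153.2 at a = 8: Pa²(3L − a)/(6EI) = 45756/EI
  δ_0 = 54900/EI
Tip deflection under a unit load at Q: L³/(3EI) = 576/EI.
With EI = 43000 kip·ft²: δ_0 = 1.2767 ft and δ_{QQ} = 0.013395 ft/kip.
Compatibility — the spring shortens by R_Q/k under the reaction it provides: δ_0 − R_Q·δ_{QQ} = R_Q/k. With 1/k = 1/(1670×12) ft/kip = 0.00005 ft/kip, R_Q = δ_0 / (δ_{QQ} + 1/k) = 1.2767 / (0.013395 + 0.00005) = 94.96 kip.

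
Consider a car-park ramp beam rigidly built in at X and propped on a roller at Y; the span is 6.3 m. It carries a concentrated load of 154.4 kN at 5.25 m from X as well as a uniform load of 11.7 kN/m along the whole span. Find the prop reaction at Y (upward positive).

Remove the prop at Y; the released (primary) structure is a cantilever built in at X.
Deflection at Y on the released cantilever, summing each load's contribution:
  point load 154.4 at a = 5.25: Pa²(3L − a)/(6EI) = 9682/EI
  UDL 11.7: wL⁴/(8EI) = 2304/EI
  δ_0 = 11985/EI
Flexibility coefficient — unit upward force at Y: δ_{YY} = L³/(3EI) = 83.35/EI.
Compatibility at Y: δ_0 − R_Y·δ_{YY} = 0, so R_Y = 11985/83.35 = 143.8 kN.

R_Y = 143.8 kN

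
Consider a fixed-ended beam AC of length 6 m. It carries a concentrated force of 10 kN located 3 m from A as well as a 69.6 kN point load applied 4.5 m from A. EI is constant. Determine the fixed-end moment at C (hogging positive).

Take the two fixed-end moments M_A, M_C as redundants; the released structure is the simple span AC.
End rotations of the released simple span under the applied load (×1/EI):
  at A: point load 10 at a = 3: Pab(L + b)/(6LEI) = 22.5/EI
  at C: point load 10 at a = 3: Pab(L + a)/(6LEI) = 22.5/EI
  at A: point load 69.6 at a = 4.5: Pab(L + b)/(6LEI) = 97.88/EI
  at C: point load 69.6 at a = 4.5: Pab(L + a)/(6LEI) = 137/EI
  θ_A0 = 120.4/EI,  θ_C0 = 159.5/EI
Flexibility coefficients: a unit moment at one end gives L/(3EI) there and L/(6EI) at the far end, so f₁₁ = f₂₂ = 2/EI and f₁₂ = f₂₁ = 1/EI.
Compatibility — zero rotation at each built-in end:
  2 M_A + 1 M_C = 120.4
  1 M_A + 2 M_C = 159.5
Solving the pair gives M_A = 27.07 kN·m and M_C = 66.22 kN·m (hogging).

M_C = 66.22 kN·m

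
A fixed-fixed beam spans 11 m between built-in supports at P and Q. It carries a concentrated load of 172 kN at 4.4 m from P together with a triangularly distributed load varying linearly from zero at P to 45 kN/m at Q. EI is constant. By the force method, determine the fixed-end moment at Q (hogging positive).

Release both end moments; the primary structure is a simply-supported span PQ with redundants M_P and M_Q.
On the primary (simply-supported) span, the end slopes from the loading are:
  at P: point load 172 at a = 4.4: Pab(L + b)/(6LEI) = 1332/EI
  at Q: point load 172 at a = 4.4: Pab(L + a)/(6LEI) = 1165/EI
  at P: triangular load, peak 45: 7w₀L³/(360EI) = 1165/EI
  at Q: triangular load, peak 45: w₀L³/(45EI) = 1331/EI
  θ_P0 = 2497/EI,  θ_Q0 = 2496/EI
Flexibility coefficients: a unit moment at one end gives L/(3EI) there and L/(6EI) at the far end, so f₁₁ = f₂₂ = 3.667/EI and f₁₂ = f₂₁ = 1.833/EI.
Compatibility — zero rotation at each built-in end:
  3.667 M_P + 1.833 M_Q = 2497
  1.833 M_P + 3.667 M_Q = 2496
Solving the pair gives M_P = 453.9 kN·m and M_Q = 453.9 kN·m (hogging).

M_Q = 453.9 kN·m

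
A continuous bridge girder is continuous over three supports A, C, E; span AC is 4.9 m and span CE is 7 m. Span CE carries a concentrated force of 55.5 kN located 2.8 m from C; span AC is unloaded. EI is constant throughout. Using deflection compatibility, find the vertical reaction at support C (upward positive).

R_C = 48.52 kN

Insert a hinge at C; M_C is the redundant, and each span becomes simply supported.
End slopes at the hinge C, treating each span as simply supported:
  span CE: point load 55.5 at a = 2.8: Pab(L + b)/(6LEI) = 174/EI
  relative rotation θ_0 = (0 + 174)/EI = 174/EI
A unit hogging moment at C produces rotation L₁/(3EI) + L₂/(3EI) = 3.967/EI.
Compatibility: M_C·(L₁+L₂)/(3EI) = θ_0, giving M_C = 43.88 kN·m (hogging).
Span AC, ΣM about A with M_C applied at C: R_C^{AC}·4.9 = 0 + 43.88, so R_C^{AC} = 8.955 kN and R_A = 0 − 8.955 = -8.955 kN.
Span CE, ΣM about E: R_C^{CE}·7 = 233.1 + 43.88, so R_C^{CE} = 39.57 kN and R_E = 55.5 − 39.57 = 15.93 kN.
R_C = 8.955 + 39.57 = 48.52 kN.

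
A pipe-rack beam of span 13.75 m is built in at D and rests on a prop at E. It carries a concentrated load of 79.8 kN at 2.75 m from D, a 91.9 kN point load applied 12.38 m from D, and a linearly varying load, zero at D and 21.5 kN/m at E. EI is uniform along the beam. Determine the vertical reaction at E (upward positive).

Choose R_E as the redundant. The primary structure is the cantilever fixed at D.
Deflection at E on the released cantilever, summing each load's contribution:
  point load 79.8 at a = 2.75: Pa²(3L − a)/(6EI) = 3872/EI
  point load 91.9 at a = 12.38: Pa²(3L − a)/(6EI) = 67772/EI
  triangular load, peak 21.5 at the free end: 11w₀L⁴/(120EI) = 70447/EI
  δ_0 = 142091/EI
Tip deflection under a unit load at E: L³/(3EI) = 866.5/EI.
The prop prevents deflection at E: R_E = δ_0/δ_{EE} = 142091/866.5 = 164 kN.

R_E = 164 kN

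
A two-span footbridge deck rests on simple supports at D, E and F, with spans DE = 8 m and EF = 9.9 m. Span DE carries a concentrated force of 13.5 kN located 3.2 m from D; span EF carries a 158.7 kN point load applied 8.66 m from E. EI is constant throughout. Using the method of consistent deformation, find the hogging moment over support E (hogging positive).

Take M_E as the redundant. Released structure: two simple spans DE and EF with a hinge at E.
Discontinuity in slope at E on the released structure — sum the simple-span end rotations:
  span DE: point load 13.5 at a = 3.2: Pab(L + a)/(6LEI) = 48.38/EI
  span EF: point load 158.7 at a = 8.66: Pab(L + b)/(6LEI) = 319.6/EI
  relative rotation θ_0 = (48.38 + 319.6)/EI = 368/EI
A unit hogging moment at E produces rotation L₁/(3EI) + L₂/(3EI) = 5.967/EI.
Slope continuity at E: θ_0 = M_E·5.967/EI, so M_E = 368/5.967 = 61.67 kN·m (hogging).

M_E = 61.67 kN·m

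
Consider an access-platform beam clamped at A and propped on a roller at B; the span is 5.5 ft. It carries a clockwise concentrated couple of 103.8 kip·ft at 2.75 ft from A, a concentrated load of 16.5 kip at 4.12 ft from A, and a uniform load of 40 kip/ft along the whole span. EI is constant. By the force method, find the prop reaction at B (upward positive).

R_B = 114.2 kip

Release the roller at B. Primary structure: cantilever fixed at A.
Primary-structure tip deflection at B by superposition:
  clockwise couple 103.8 at a = 2.75: M₀a(2L − a)/(2EI) = 1177/EI
  point load 16.5 at a = 4.12: Pa²(3L − a)/(6EI) = 577.9/EI
  UDL 40: wL⁴/(8EI) = 4575/EI
  δ_0 = 6331/EI
Tip deflection under a unit load at B: L³/(3EI) = 55.46/EI.
Compatibility at B: δ_0 − R_B·δ_{BB} = 0, so R_B = 6331/55.46 = 114.2 kip.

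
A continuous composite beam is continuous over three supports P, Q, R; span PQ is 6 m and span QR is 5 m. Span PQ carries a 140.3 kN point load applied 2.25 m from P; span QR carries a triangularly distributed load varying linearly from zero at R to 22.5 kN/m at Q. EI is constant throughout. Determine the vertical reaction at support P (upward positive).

R_P = 72.52 kN

Release continuity at Q by inserting a hinge; the redundant is the internal moment M_Q. The primary structure is two simply-supported spans PQ and QR.
Rotations at Q on the released spans (each span's end-slope, ×1/EI):
  span PQ: point load 140.3 at a = 2.25: Pab(L + a)/(6LEI) = 271.3/EI
  span QR: triangular load, peak 22.5: w₀L³/(45EI) = 62.5/EI
  relative rotation θ_0 = (271.3 + 62.5)/EI = 333.8/EI
A unit hogging moment at Q produces rotation L₁/(3EI) + L₂/(3EI) = 3.667/EI.
Slope continuity at Q: θ_0 = M_Q·3.667/EI, so M_Q = 333.8/3.667 = 91.03 kN·m (hogging).
Span PQ, ΣM about P with M_Q applied at Q: R_Q^{PQ}·6 = 315.7 + 91.03, so R_Q^{PQ} = 67.78 kN and R_P = 140.3 − 67.78 = 72.52 kN.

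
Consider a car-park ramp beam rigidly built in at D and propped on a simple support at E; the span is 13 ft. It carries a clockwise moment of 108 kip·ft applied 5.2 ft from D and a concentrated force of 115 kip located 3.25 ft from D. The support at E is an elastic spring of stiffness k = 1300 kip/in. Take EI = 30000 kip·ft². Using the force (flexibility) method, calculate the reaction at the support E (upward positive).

R_E = 17.81 kip

Choose R_E as the redundant. The primary structure is the cantilever fixed at D.
Downward deflection at the released point E due to the loads:
  clockwise couple 108 at a = 5.2: M₀a(2L − a)/(2EI) = 5841/EI
  point load 115 at a = 3.25: Pa²(3L − a)/(6EI) = 7238/EI
  δ_0 = 13078/EI
Tip deflection under a unit load at E: L³/(3EI) = 732.3/EI.
With EI = 30000 kip·ft²: δ_0 = 0.43594 ft and δ_{EE} = 0.024411 ft/kip.
Compatibility — the spring shortens by R_E/k under the reaction it provides: δ_0 − R_E·δ_{EE} = R_E/k. With 1/k = 1/(1300×12) ft/kip = 0.000064 ft/kip, R_E = δ_0 / (δ_{EE} + 1/k) = 0.43594 / (0.024411 + 0.000064) = 17.81 kip.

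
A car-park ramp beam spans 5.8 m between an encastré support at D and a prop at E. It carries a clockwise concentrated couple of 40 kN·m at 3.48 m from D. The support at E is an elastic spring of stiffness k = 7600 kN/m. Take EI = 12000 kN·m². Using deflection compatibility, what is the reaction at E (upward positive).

R_E = 8.484 kN

Remove the prop at E; the released (primary) structure is a cantilever built in at D.
Downward deflection at the released point E due to the loads:
  clockwise couple 40 at a = 3.48: M₀a(2L − a)/(2EI) = 565.2/EI
Tip deflection under a unit load at E: L³/(3EI) = 65.04/EI.
With EI = 12000 kN·m²: δ_0 = 0.047096 m and δ_{EE} = 0.00542 m/kN.
Compatibility — the spring shortens by R_E/k under the reaction it provides: δ_0 − R_E·δ_{EE} = R_E/k. With 1/k = 0.000132 m/kN, R_E = δ_0 / (δ_{EE} + 1/k) = 0.047096 / (0.00542 + 0.000132) = 8.484 kN.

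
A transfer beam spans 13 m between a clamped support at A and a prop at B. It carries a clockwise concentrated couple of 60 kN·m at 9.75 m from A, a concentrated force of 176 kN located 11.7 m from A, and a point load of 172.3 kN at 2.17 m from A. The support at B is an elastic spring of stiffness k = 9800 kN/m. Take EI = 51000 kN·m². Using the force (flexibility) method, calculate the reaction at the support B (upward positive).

R_B = 161.8 kN

Release the roller at B. Primary structure: cantilever fixed at A.
Downward deflection at the released point B due to the loads:
  clockwise couple 60 at a = 9.75: M₀a(2L − a)/(2EI) = 4753/EI
  point load 176 at a = 11.7: Pa²(3L − a)/(6EI) = 109622/EI
  point load 172.3 at a = 2.17: Pa²(3L − a)/(6EI) = 4980/EI
  δ_0 = 119355/EI
Flexibility coefficient — unit upward force at B: δ_{BB} = L³/(3EI) = 732.3/EI.
With EI = 51000 kN·m²: δ_0 = 2.3403 m and δ_{BB} = 0.014359 m/kN.
Compatibility — the spring shortens by R_B/k under the reaction it provides: δ_0 − R_B·δ_{BB} = R_B/k. With 1/k = 0.000102 m/kN, R_B = δ_0 / (δ_{BB} + 1/k) = 2.3403 / (0.014359 + 0.000102) = 161.8 kN.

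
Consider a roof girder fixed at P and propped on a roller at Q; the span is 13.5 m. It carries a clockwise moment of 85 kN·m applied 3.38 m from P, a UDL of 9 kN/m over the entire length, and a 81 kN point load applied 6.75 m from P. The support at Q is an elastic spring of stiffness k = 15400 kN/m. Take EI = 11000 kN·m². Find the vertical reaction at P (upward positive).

R_P = 127.6 kN

Remove the prop at Q; the released (primary) structure is a cantilever built in at P.
Free-end deflection of the primary structure under the applied loading (downward +):
  clockwise couple 85 at a = 3.38: M₀a(2L − a)/(2EI) = 3393/EI
  UDL 9: wL⁴/(8EI) = 37367/EI
  point load 81 at a = 6.75: Pa²(3L − a)/(6EI) = 20759/EI
  δ_0 = 61519/EI
Tip deflection under a unit load at Q: L³/(3EI) = 820.1/EI.
With EI = 11000 kN·m²: δ_0 = 5.5927 m and δ_{QQ} = 0.074557 m/kN.
Compatibility — the spring shortens by R_Q/k under the reaction it provides: δ_0 − R_Q·δ_{QQ} = R_Q/k. With 1/k = 0.000065 m/kN, R_Q = δ_0 / (δ_{QQ} + 1/k) = 5.5927 / (0.074557 + 0.000065) = 74.95 kN.
Vertical equilibrium: R_P = ΣP − R_Q = 202.5 − 74.95 = 127.6 kN.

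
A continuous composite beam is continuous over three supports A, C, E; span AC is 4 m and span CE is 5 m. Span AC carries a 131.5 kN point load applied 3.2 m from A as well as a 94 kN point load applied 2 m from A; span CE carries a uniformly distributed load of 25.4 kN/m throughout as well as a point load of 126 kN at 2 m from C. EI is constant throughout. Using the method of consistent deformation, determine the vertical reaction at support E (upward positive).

Insert a hinge at C; M_C is the redundant, and each span becomes simply supported.
End slopes at the hinge C, treating each span as simply supported:
  span AC: point load 131.5 at a = 3.2: Pab(L + a)/(6LEI) = 101/EI
  span AC: point load 94 at a = 2: Pab(L + a)/(6LEI) = 94/EI
  span CE: UDL 25.4: wL³/(24EI) = 132.3/EI
  span CE: point load 126 at a = 2: Pab(L + b)/(6LEI) = 201.6/EI
  relative rotation θ_0 = (195 + 333.9)/EI = 528.9/EI
A unit hogging moment at C produces rotation L₁/(3EI) + L₂/(3EI) = 3/EI.
Compatibility: M_C·(L₁+L₂)/(3EI) = θ_0, giving M_C = 176.3 kN·m (hogging).
Span CE, ΣM about E: R_C^{CE}·5 = 695.5 + 176.3, so R_C^{CE} = 174.4 kN and R_E = 253 − 174.4 = 78.64 kN.

R_E = 78.64 kN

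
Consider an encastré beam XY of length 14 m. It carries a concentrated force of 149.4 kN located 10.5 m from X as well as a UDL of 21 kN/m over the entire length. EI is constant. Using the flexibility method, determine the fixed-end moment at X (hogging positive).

Take the two fixed-end moments M_X, M_Y as redundants; the released structure is the simple span XY.
Simple-span end rotations at X and Y under the given loads:
  at X: point load 149.4 at a = 10.5: Pab(L + b)/(6LEI) = 1144/EI
  at Y: point load 149.4 at a = 10.5: Pab(L + a)/(6LEI) = 1601/EI
  at X: UDL 21: wL³/(24EI) = 2401/EI
  at Y: UDL 21: wL³/(24EI) = 2401/EI
  θ_X0 = 3545/EI,  θ_Y0 = 4002/EI
Flexibility coefficients: a unit moment at one end gives L/(3EI) there and L/(6EI) at the far end, so f₁₁ = f₂₂ = 4.667/EI and f₁₂ = f₂₁ = 2.333/EI.
Compatibility — zero rotation at each built-in end:
  4.667 M_X + 2.333 M_Y = 3545
  2.333 M_X + 4.667 M_Y = 4002
Solving the pair gives M_X = 441 kN·m and M_Y = 637.1 kN·m (hogging).

M_X = 441 kN·m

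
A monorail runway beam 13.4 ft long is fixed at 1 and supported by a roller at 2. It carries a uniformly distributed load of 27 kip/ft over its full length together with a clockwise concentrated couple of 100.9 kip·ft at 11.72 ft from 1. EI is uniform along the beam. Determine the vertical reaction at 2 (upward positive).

R_2 = 146.8 kip

Take the reaction at 2 as the redundant and release it; the primary structure is a cantilever fixed at 1.
Deflection at 2 on the released cantilever, summing each load's contribution:
  UDL 27: wL⁴/(8EI) = 108816/EI
  clockwise couple 100.9 at a = 11.72: M₀a(2L − a)/(2EI) = 8916/EI
  δ_0 = 117732/EI
Flexibility coefficient — unit upward force at 2: δ_{22} = L³/(3EI) = 802/EI.
Compatibility at 2: δ_0 − R_2·δ_{22} = 0, so R_2 = 117732/802 = 146.8 kip.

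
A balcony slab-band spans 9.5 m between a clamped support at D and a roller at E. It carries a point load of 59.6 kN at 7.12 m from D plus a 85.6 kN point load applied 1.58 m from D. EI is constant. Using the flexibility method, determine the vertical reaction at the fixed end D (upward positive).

R_D = 104.2 kN

Choose R_E as the redundant. The primary structure is the cantilever fixed at D.
Downward deflection at the released point E due to the loads:
  point load 59.6 at a = 7.12: Pa²(3L − a)/(6EI) = 10766/EI
  point load 85.6 at a = 1.58: Pa²(3L − a)/(6EI) = 958.8/EI
  δ_0 = 11725/EI
Flexibility coefficient — unit upward force at E: δ_{EE} = L³/(3EI) = 285.8/EI.
Compatibility at E: δ_0 − R_E·δ_{EE} = 0, so R_E = 11725/285.8 = 41.03 kN.
Vertical equilibrium: R_D = ΣP − R_E = 145.2 − 41.03 = 104.2 kN.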